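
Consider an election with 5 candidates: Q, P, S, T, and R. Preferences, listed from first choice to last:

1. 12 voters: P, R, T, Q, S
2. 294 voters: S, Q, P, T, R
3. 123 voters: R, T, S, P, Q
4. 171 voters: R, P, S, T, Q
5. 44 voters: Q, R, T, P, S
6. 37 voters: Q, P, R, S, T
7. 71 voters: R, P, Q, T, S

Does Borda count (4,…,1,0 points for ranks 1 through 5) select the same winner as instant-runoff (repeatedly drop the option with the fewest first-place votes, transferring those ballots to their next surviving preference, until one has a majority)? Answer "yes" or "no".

no

Borda — scores: Q 1360, P 1640, S 1801, T 1017, R 1702. Winner: S.
Instant-runoff — R1 Q 81, P 12, S 294, T 0, R 365 (T out); R2 Q 81, P 12, S 294, R 365 (P out); R3 Q 81, S 294, R 377 (R winner). Winner: R.
The two methods disagree.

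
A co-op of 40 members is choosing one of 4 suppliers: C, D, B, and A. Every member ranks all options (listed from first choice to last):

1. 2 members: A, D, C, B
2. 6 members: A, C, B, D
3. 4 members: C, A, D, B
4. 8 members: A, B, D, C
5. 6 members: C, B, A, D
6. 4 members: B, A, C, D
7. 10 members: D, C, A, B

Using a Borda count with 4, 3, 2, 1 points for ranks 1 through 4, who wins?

C: 2·2 + 6·3 + 4·4 + 8·1 + 6·4 + 4·2 + 10·3 = 108
D: 2·3 + 6·1 + 4·2 + 8·2 + 6·1 + 4·1 + 10·4 = 86
B: 2·1 + 6·2 + 4·1 + 8·3 + 6·3 + 4·4 + 10·1 = 86
A: 2·4 + 6·4 + 4·3 + 8·4 + 6·2 + 4·3 + 10·2 = 120
A has the highest Borda score (120).

A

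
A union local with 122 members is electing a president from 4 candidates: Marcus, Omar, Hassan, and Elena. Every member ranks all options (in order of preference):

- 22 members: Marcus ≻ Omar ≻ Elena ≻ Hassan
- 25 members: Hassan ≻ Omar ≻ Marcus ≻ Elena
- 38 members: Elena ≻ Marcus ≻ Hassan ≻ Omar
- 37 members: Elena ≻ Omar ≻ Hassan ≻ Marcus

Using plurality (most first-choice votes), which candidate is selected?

First-place votes: Marcus 22, Omar 0, Hassan 25, Elena 75.
Elena has the most first-place votes.

Elena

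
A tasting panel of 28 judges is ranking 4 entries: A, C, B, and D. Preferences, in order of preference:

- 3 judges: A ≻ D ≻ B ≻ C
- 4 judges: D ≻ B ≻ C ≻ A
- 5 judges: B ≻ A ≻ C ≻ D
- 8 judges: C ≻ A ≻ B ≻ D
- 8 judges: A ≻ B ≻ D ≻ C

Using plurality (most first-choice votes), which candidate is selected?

First-place votes: A 11, C 8, B 5, D 4.
A has the most first-place votes.

A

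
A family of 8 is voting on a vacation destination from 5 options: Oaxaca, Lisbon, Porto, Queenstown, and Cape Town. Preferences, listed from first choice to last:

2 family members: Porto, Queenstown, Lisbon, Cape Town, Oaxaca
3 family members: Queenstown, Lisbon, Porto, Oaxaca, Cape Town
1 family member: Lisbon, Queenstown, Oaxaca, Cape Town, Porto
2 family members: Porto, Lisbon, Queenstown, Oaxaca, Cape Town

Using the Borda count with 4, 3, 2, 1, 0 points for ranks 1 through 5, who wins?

Oaxaca: 2·0 + 3·1 + 1·2 + 2·1 = 7
Lisbon: 2·2 + 3·3 + 1·4 + 2·3 = 23
Porto: 2·4 + 3·2 + 1·0 + 2·4 = 22
Queenstown: 2·3 + 3·4 + 1·3 + 2·2 = 25
Cape Town: 2·1 + 3·0 + 1·1 + 2·0 = 3
Queenstown has the highest Borda score (25).

Queenstown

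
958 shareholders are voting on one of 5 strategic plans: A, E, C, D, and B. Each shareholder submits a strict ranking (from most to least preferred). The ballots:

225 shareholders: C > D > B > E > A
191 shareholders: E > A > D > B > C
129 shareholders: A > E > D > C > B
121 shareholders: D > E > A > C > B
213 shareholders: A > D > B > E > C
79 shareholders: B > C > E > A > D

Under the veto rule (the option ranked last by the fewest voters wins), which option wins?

Last-place votes: A 225, E 0, C 404, D 79, B 250.
E is ranked last by the fewest voters, so E wins.

E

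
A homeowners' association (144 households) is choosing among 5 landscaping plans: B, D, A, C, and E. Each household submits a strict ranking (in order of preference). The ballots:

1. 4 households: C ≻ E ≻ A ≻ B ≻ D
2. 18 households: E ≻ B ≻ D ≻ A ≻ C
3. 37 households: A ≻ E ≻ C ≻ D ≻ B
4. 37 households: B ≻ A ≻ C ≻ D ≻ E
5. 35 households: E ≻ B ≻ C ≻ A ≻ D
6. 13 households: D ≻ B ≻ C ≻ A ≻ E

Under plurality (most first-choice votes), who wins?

First-place votes: B 37, D 13, A 37, C 4, E 53.
E has the most first-place votes.

E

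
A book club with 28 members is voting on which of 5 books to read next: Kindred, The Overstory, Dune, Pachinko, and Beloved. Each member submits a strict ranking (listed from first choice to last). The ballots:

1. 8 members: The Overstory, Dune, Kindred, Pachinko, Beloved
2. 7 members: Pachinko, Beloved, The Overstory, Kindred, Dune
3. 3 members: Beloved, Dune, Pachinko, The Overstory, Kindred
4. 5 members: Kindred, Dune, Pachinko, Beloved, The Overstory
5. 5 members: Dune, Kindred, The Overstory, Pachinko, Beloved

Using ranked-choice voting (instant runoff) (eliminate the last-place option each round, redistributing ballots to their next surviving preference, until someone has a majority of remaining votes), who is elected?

The Overstory

Round 1: Kindred 5, The Overstory 8, Dune 5, Pachinko 7, Beloved 3. Eliminate Beloved.
Round 2: Kindred 5, The Overstory 8, Dune 8, Pachinko 7. Eliminate Kindred.
Round 3: The Overstory 8, Dune 13, Pachinko 7. Eliminate Pachinko.
Round 4: The Overstory 15, Dune 13. The Overstory has a majority.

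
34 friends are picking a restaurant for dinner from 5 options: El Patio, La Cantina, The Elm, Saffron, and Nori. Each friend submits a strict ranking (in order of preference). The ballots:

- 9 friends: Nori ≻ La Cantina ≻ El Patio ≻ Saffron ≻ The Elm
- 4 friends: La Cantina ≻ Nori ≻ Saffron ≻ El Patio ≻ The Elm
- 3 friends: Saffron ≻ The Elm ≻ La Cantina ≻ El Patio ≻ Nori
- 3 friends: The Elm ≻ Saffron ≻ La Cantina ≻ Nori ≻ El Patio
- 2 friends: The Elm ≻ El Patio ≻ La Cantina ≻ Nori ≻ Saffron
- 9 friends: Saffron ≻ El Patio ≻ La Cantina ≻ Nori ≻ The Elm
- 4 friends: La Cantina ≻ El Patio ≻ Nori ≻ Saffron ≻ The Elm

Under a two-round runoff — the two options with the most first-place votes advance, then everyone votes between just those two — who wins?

Round 1 first-place votes: El Patio 0, La Cantina 8, The Elm 5, Saffron 12, Nori 9.
Saffron and Nori advance.
Runoff: Saffron is preferred to Nori by 15 voters; Nori by 19.
Nori wins the runoff.

Nori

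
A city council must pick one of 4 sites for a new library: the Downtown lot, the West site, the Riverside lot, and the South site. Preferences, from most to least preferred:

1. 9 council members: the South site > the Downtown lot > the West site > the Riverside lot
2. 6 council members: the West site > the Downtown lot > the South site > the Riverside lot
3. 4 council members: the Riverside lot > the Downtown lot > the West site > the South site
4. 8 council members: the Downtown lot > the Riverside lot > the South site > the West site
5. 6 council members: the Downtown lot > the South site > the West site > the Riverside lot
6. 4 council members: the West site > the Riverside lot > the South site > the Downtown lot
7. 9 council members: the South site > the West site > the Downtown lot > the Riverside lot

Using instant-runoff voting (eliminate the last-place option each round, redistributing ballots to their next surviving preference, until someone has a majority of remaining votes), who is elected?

Round 1: the Downtown lot 14, the West site 10, the Riverside lot 4, the South site 18. Eliminate the Riverside lot.
Round 2: the Downtown lot 18, the West site 10, the South site 18. Eliminate the West site.
Round 3: the Downtown lot 24, the South site 22. The Downtown lot has a majority.

the Downtown lot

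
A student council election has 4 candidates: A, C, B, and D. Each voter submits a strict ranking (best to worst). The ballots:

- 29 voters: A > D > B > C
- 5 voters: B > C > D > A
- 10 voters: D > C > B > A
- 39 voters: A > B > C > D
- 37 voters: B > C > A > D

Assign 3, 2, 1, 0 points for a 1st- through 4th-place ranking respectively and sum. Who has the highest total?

B

A: 29·3 + 5·0 + 10·0 + 39·3 + 37·1 = 241
C: 29·0 + 5·2 + 10·2 + 39·1 + 37·2 = 143
B: 29·1 + 5·3 + 10·1 + 39·2 + 37·3 = 243
D: 29·2 + 5·1 + 10·3 + 39·0 + 37·0 = 93
B has the highest Borda score (243).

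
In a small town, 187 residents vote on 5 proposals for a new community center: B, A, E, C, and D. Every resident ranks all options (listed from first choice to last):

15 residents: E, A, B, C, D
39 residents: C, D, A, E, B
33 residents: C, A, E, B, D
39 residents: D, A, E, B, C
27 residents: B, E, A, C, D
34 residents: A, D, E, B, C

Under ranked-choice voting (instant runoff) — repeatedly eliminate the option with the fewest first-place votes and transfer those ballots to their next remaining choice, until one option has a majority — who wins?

A

Round 1: B 27, A 34, E 15, C 72, D 39. Eliminate E.
Round 2: B 27, A 49, C 72, D 39. Eliminate B.
Round 3: A 76, C 72, D 39. Eliminate D.
Round 4: A 115, C 72. A has a majority.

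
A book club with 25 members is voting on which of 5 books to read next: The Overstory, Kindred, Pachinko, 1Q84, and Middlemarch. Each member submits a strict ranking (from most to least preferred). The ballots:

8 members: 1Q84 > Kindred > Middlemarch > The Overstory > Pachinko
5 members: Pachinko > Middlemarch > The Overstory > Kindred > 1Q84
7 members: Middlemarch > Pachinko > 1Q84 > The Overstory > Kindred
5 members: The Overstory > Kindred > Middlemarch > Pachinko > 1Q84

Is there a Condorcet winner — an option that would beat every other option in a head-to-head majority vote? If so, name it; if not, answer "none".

Checking pairwise contests:
1Q84 beats The Overstory 15–10.
The Overstory beats Kindred 17–8.
The Overstory beats Pachinko 13–12.
Pachinko beats 1Q84 17–8.
Kindred beats Middlemarch 13–12.
Every option loses at least one head-to-head, so there is no Condorcet winner.

none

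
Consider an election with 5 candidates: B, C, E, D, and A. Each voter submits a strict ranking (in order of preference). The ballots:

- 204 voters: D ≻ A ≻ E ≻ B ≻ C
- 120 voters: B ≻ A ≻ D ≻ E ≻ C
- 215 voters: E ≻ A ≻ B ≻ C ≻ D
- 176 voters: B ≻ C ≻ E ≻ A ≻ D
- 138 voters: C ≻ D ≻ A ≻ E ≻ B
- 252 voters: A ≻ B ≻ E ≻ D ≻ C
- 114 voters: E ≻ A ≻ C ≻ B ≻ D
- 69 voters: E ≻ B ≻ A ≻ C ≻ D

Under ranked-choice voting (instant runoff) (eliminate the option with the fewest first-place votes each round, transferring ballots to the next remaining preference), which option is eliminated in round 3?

D

Round 1: B 296, C 138, E 398, D 204, A 252. Eliminate C.
Round 2: B 296, E 398, D 342, A 252. Eliminate A.
Round 3: B 548, E 398, D 342. Eliminate D.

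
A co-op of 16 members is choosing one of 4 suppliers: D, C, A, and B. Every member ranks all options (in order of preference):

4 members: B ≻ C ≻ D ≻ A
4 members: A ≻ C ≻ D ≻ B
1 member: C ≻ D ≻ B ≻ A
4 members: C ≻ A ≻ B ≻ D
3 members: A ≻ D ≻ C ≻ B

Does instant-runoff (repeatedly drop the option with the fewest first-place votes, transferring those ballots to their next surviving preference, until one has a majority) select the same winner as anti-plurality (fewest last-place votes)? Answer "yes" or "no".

Instant-runoff — R1 D 0, C 5, A 7, B 4 (D out); R2 C 5, A 7, B 4 (B out); R3 C 9, A 7 (C winner). Winner: C.
Anti-plurality — last-place votes: D 4, C 0, A 5, B 7. Winner: C.
The two methods agree.

yes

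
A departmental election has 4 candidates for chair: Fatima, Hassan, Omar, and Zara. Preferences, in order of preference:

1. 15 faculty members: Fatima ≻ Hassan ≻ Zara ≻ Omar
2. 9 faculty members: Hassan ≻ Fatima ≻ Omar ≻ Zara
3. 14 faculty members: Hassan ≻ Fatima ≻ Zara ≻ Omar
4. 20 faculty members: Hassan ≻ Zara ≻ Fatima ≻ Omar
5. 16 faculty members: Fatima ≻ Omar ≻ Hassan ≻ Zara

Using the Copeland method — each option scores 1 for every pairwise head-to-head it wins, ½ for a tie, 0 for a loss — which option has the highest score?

Hassan

Fatima: beats Omar and Zara; loses to Hassan → score 2.
Hassan: beats Fatima, Omar, and Zara → score 3.
Omar: loses to Fatima, Hassan, and Zara → score 0.
Zara: beats Omar; loses to Fatima and Hassan → score 1.
Hassan has the best pairwise record.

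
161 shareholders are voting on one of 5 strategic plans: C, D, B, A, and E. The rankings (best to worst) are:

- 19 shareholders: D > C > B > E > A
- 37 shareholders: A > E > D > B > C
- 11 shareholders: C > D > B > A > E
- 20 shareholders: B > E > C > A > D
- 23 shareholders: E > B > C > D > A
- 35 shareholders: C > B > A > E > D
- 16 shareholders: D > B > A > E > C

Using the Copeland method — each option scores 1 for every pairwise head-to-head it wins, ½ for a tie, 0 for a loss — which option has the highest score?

C: beats D and A; loses to B and E → score 2.
D: beats B; loses to C, A, and E → score 1.
B: beats C, A, and E; loses to D → score 3.
A: beats D and E; loses to C and B → score 2.
E: beats C and D; loses to B and A → score 2.
B has the best pairwise record.

B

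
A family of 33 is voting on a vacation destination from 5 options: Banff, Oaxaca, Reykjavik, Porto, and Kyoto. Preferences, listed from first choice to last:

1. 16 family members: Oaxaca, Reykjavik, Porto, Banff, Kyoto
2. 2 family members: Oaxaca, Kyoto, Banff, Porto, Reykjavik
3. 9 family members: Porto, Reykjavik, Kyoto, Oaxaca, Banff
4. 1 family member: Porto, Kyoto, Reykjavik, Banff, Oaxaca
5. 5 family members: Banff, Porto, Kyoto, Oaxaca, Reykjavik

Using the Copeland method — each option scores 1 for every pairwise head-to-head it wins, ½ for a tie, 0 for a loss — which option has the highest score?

Banff: beats Kyoto; loses to Oaxaca, Reykjavik, and Porto → score 1.
Oaxaca: beats Banff, Reykjavik, Porto, and Kyoto → score 4.
Reykjavik: beats Banff and Kyoto; loses to Oaxaca and Porto → score 2.
Porto: beats Banff, Reykjavik, and Kyoto; loses to Oaxaca → score 3.
Kyoto: loses to Banff, Oaxaca, Reykjavik, and Porto → score 0.
Oaxaca has the best pairwise record.

Oaxaca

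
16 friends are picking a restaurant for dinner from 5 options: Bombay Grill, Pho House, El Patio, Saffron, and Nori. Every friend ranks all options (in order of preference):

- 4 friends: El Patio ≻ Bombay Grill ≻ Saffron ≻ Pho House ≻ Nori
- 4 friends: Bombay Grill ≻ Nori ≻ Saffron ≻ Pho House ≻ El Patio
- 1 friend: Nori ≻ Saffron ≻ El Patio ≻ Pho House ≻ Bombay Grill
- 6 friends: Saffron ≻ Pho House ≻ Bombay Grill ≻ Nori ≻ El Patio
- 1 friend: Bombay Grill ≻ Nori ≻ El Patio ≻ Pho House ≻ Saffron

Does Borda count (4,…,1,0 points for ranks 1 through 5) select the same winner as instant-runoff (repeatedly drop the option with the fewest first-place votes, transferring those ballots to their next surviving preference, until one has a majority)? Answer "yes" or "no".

Borda — scores: Bombay Grill 44, Pho House 28, El Patio 20, Saffron 43, Nori 25. Winner: Bombay Grill.
Instant-runoff — R1 Bombay Grill 5, Pho House 0, El Patio 4, Saffron 6, Nori 1 (Pho House out); R2 Bombay Grill 5, El Patio 4, Saffron 6, Nori 1 (Nori out); R3 Bombay Grill 5, El Patio 4, Saffron 7 (El Patio out); R4 Bombay Grill 9, Saffron 7 (Bombay Grill winner). Winner: Bombay Grill.
The two methods agree.

yes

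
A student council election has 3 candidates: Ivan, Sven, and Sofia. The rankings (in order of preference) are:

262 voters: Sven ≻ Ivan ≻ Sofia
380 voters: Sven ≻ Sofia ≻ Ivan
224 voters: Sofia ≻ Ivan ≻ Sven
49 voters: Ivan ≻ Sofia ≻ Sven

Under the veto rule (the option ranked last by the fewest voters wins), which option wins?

Last-place votes: Ivan 380, Sven 273, Sofia 262.
Sofia is ranked last by the fewest voters, so Sofia wins.

Sofia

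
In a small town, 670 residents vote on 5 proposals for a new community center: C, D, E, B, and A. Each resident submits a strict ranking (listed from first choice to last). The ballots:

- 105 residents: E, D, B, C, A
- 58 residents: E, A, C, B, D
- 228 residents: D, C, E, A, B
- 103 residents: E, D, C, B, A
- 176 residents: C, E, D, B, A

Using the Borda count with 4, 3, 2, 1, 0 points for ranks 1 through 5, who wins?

C: 105·1 + 58·2 + 228·3 + 103·2 + 176·4 = 1815
D: 105·3 + 58·0 + 228·4 + 103·3 + 176·2 = 1888
E: 105·4 + 58·4 + 228·2 + 103·4 + 176·3 = 2048
B: 105·2 + 58·1 + 228·0 + 103·1 + 176·1 = 547
A: 105·0 + 58·3 + 228·1 + 103·0 + 176·0 = 402
E has the highest Borda score (2048).

E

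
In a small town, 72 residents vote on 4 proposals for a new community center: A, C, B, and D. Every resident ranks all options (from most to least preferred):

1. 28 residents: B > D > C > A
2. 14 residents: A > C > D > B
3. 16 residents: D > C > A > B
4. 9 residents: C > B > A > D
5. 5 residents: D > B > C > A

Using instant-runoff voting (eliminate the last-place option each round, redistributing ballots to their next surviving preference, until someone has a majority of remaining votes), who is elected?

Round 1: A 14, C 9, B 28, D 21. Eliminate C.
Round 2: A 14, B 37, D 21. B has a majority.

B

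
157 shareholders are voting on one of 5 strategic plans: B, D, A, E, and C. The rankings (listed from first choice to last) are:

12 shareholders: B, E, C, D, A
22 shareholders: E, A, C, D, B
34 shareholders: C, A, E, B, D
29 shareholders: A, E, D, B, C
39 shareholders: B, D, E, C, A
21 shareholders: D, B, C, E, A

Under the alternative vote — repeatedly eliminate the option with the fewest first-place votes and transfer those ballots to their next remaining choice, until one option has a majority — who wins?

A

Round 1: B 51, D 21, A 29, E 22, C 34. Eliminate D.
Round 2: B 72, A 29, E 22, C 34. Eliminate E.
Round 3: B 72, A 51, C 34. Eliminate C.
Round 4: B 72, A 85. A has a majority.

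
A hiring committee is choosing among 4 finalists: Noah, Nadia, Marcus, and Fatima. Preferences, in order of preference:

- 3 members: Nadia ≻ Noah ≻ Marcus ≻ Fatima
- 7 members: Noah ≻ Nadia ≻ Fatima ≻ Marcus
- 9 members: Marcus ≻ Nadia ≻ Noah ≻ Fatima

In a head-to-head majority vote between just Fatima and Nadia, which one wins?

Voters preferring Fatima to Nadia: 0; preferring Nadia to Fatima: 19.
Nadia wins the head-to-head.

Nadia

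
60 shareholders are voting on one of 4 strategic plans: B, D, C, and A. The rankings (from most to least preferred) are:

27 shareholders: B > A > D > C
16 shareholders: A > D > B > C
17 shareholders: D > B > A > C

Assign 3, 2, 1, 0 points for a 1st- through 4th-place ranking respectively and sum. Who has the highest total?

B: 27·3 + 16·1 + 17·2 = 131
D: 27·1 + 16·2 + 17·3 = 110
C: 27·0 + 16·0 + 17·0 = 0
A: 27·2 + 16·3 + 17·1 = 119
B has the highest Borda score (131).

B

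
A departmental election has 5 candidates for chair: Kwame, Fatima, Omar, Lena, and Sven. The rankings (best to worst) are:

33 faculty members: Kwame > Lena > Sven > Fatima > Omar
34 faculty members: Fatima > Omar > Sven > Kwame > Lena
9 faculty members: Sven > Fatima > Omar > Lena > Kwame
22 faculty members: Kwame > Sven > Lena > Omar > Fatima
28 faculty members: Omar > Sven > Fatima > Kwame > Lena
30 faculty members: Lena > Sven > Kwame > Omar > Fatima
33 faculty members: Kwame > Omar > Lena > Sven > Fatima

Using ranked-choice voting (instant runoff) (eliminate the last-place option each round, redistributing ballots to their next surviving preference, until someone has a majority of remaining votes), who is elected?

Kwame

Round 1: Kwame 88, Fatima 34, Omar 28, Lena 30, Sven 9. Eliminate Sven.
Round 2: Kwame 88, Fatima 43, Omar 28, Lena 30. Eliminate Omar.
Round 3: Kwame 88, Fatima 71, Lena 30. Eliminate Lena.
Round 4: Kwame 118, Fatima 71. Kwame has a majority.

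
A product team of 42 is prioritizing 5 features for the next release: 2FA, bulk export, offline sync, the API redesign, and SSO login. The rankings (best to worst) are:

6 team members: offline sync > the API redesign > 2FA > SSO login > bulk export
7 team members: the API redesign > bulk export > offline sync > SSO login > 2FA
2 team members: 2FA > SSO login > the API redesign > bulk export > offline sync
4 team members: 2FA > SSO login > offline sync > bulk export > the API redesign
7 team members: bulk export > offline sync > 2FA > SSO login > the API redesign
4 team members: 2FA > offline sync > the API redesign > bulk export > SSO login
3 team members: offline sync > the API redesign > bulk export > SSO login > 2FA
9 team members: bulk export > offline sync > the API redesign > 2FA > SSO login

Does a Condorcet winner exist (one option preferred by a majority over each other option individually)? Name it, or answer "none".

Checking pairwise contests:
bulk export beats 2FA 26–16.
the API redesign beats bulk export 22–20.
bulk export beats offline sync 25–17.
offline sync beats the API redesign 33–9.
2FA beats SSO login 32–10.
Every option loses at least one head-to-head, so there is no Condorcet winner.

none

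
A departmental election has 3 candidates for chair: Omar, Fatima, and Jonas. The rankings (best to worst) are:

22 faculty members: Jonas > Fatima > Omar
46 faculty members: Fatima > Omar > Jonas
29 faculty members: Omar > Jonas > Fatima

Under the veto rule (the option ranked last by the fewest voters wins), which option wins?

Last-place votes: Omar 22, Fatima 29, Jonas 46.
Omar is ranked last by the fewest voters, so Omar wins.

Omar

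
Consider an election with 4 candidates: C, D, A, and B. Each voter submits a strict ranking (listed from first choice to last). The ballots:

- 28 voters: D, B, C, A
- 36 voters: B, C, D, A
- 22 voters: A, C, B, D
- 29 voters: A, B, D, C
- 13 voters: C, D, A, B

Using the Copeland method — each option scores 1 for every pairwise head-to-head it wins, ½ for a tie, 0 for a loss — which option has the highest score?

B

C: beats D and A; loses to B → score 2.
D: beats A; loses to C and B → score 1.
A: ties B; loses to C and D → score 0.5.
B: beats C and D; ties A → score 2.5.
B has the best pairwise record.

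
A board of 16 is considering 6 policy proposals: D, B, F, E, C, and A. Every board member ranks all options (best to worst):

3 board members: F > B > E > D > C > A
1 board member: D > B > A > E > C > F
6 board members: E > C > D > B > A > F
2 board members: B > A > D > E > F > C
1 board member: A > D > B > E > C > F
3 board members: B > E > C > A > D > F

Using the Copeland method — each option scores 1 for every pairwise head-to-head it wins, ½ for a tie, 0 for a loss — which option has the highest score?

B

D: beats F and A; ties B; loses to E and C → score 2.5.
B: beats F, E, C, and A; ties D → score 4.5.
F: loses to D, B, E, C, and A → score 0.
E: beats D, F, C, and A; loses to B → score 4.
C: beats D, F, and A; loses to B and E → score 3.
A: beats F; loses to D, B, E, and C → score 1.
B has the best pairwise record.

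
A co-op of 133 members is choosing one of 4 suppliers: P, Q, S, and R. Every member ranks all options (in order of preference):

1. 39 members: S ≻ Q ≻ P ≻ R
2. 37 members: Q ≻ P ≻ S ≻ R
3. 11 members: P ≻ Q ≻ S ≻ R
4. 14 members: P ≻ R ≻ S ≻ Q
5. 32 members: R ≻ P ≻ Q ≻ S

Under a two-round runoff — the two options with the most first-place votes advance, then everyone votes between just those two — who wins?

Q

Round 1 first-place votes: P 25, Q 37, S 39, R 32.
S and Q advance.
Runoff: S is preferred to Q by 53 voters; Q by 80.
Q wins the runoff.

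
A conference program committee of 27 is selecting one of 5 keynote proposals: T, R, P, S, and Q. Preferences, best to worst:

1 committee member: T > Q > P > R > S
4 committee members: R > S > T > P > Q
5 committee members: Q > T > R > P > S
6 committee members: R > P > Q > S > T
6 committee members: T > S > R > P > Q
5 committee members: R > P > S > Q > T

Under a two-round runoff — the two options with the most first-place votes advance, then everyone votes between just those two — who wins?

R

Round 1 first-place votes: T 7, R 15, P 0, S 0, Q 5.
R and T advance.
Runoff: R is preferred to T by 15 voters; T by 12.
R wins the runoff.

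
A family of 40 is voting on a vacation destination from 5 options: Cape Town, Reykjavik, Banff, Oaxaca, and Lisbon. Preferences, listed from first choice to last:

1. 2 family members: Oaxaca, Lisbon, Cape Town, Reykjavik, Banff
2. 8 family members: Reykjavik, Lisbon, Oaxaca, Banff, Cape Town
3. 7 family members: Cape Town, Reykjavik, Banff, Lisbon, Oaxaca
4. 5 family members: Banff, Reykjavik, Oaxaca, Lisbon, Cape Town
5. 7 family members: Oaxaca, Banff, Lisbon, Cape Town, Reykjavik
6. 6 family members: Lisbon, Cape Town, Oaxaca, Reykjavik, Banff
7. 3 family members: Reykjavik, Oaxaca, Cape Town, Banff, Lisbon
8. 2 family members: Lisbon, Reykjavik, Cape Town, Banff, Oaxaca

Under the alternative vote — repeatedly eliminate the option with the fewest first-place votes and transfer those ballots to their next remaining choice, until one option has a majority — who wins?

Reykjavik

Round 1: Cape Town 7, Reykjavik 11, Banff 5, Oaxaca 9, Lisbon 8. Eliminate Banff.
Round 2: Cape Town 7, Reykjavik 16, Oaxaca 9, Lisbon 8. Eliminate Cape Town.
Round 3: Reykjavik 23, Oaxaca 9, Lisbon 8. Reykjavik has a majority.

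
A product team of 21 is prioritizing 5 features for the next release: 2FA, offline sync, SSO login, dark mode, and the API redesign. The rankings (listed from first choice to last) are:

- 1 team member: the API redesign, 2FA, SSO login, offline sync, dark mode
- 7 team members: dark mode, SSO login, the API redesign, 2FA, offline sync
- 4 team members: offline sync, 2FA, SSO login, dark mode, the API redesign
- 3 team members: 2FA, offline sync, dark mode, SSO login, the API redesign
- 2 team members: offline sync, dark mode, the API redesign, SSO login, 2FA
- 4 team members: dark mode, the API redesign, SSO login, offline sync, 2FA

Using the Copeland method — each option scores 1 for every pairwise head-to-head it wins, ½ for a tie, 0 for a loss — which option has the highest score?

2FA: beats offline sync; loses to SSO login, dark mode, and the API redesign → score 1.
offline sync: loses to 2FA, SSO login, dark mode, and the API redesign → score 0.
SSO login: beats 2FA, offline sync, and the API redesign; loses to dark mode → score 3.
dark mode: beats 2FA, offline sync, SSO login, and the API redesign → score 4.
the API redesign: beats 2FA and offline sync; loses to SSO login and dark mode → score 2.
dark mode has the best pairwise record.

dark mode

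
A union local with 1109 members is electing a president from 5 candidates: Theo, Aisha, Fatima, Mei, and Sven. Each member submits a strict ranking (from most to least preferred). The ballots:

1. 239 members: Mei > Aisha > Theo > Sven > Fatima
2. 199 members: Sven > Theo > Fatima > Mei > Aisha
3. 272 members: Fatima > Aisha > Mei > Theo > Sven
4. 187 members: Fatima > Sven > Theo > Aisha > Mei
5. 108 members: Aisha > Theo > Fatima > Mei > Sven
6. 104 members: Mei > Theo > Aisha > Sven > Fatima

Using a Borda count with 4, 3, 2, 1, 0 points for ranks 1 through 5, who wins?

Theo: 239·2 + 199·3 + 272·1 + 187·2 + 108·3 + 104·3 = 2357
Aisha: 239·3 + 199·0 + 272·3 + 187·1 + 108·4 + 104·2 = 2360
Fatima: 239·0 + 199·2 + 272·4 + 187·4 + 108·2 + 104·0 = 2450
Mei: 239·4 + 199·1 + 272·2 + 187·0 + 108·1 + 104·4 = 2223
Sven: 239·1 + 199·4 + 272·0 + 187·3 + 108·0 + 104·1 = 1700
Fatima has the highest Borda score (2450).

Fatima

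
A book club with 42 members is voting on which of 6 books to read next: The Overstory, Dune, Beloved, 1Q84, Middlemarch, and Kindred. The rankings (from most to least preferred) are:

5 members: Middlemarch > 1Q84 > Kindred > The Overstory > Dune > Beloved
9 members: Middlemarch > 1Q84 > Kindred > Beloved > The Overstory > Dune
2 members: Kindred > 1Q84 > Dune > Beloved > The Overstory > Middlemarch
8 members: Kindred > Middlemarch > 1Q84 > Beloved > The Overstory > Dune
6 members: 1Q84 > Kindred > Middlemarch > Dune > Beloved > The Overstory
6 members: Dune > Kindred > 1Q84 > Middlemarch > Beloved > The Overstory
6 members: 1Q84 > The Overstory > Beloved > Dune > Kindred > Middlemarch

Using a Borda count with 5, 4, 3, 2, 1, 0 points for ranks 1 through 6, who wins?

The Overstory: 5·2 + 9·1 + 2·1 + 8·1 + 6·0 + 6·0 + 6·4 = 53
Dune: 5·1 + 9·0 + 2·3 + 8·0 + 6·2 + 6·5 + 6·2 = 65
Beloved: 5·0 + 9·2 + 2·2 + 8·2 + 6·1 + 6·1 + 6·3 = 68
1Q84: 5·4 + 9·4 + 2·4 + 8·3 + 6·5 + 6·3 + 6·5 = 166
Middlemarch: 5·5 + 9·5 + 2·0 + 8·4 + 6·3 + 6·2 + 6·0 = 132
Kindred: 5·3 + 9·3 + 2·5 + 8·5 + 6·4 + 6·4 + 6·1 = 146
1Q84 has the highest Borda score (166).

1Q84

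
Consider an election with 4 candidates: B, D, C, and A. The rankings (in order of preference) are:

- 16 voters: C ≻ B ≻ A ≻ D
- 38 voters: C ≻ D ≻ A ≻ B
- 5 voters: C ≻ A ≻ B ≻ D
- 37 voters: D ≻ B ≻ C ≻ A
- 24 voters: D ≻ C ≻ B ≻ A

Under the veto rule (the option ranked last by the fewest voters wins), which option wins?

C

Last-place votes: B 38, D 21, C 0, A 61.
C is ranked last by the fewest voters, so C wins.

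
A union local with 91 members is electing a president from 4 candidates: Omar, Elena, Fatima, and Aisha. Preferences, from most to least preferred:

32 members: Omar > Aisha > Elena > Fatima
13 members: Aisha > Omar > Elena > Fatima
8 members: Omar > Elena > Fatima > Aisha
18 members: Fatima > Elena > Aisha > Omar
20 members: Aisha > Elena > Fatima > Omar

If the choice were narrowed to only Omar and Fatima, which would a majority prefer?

Voters preferring Omar to Fatima: 53; preferring Fatima to Omar: 38.
Omar wins the head-to-head.

Omar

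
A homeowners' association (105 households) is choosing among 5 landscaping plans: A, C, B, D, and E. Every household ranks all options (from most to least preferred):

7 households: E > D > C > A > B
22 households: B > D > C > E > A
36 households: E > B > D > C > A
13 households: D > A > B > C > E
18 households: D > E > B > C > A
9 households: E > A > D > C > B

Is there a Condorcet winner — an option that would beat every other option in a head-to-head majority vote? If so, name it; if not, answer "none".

Checking pairwise contests:
C beats A 83–22.
B beats C 89–16.
E beats B 70–35.
B beats D 58–47.
D beats E 53–52.
Every option loses at least one head-to-head, so there is no Condorcet winner.

none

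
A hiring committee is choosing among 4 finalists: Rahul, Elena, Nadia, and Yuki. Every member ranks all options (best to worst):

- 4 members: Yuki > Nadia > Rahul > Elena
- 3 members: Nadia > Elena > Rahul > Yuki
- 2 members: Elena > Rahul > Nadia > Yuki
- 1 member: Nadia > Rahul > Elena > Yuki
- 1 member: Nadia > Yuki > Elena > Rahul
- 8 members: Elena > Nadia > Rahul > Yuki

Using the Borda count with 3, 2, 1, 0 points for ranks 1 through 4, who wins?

Rahul: 4·1 + 3·1 + 2·2 + 1·2 + 1·0 + 8·1 = 21
Elena: 4·0 + 3·2 + 2·3 + 1·1 + 1·1 + 8·3 = 38
Nadia: 4·2 + 3·3 + 2·1 + 1·3 + 1·3 + 8·2 = 41
Yuki: 4·3 + 3·0 + 2·0 + 1·0 + 1·2 + 8·0 = 14
Nadia has the highest Borda score (41).

Nadia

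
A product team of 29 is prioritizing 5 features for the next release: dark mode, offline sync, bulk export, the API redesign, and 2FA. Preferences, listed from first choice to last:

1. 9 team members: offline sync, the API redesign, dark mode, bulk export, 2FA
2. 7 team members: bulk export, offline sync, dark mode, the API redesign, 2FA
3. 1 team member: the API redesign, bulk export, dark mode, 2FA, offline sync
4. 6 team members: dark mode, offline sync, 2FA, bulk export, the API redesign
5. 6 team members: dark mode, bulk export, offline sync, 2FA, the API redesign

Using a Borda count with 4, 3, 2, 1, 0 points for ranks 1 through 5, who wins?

dark mode: 9·2 + 7·2 + 1·2 + 6·4 + 6·4 = 82
offline sync: 9·4 + 7·3 + 1·0 + 6·3 + 6·2 = 87
bulk export: 9·1 + 7·4 + 1·3 + 6·1 + 6·3 = 64
the API redesign: 9·3 + 7·1 + 1·4 + 6·0 + 6·0 = 38
2FA: 9·0 + 7·0 + 1·1 + 6·2 + 6·1 = 19
offline sync has the highest Borda score (87).

offline sync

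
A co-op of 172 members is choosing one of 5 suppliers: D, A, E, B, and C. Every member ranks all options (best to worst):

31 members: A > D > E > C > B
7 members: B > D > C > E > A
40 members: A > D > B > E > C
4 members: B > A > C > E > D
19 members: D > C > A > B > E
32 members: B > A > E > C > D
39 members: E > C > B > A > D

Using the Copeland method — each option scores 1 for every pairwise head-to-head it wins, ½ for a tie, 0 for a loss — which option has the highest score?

D: beats E, B, and C; loses to A → score 3.
A: beats D, E, B, and C → score 4.
E: beats C; loses to D, A, and B → score 1.
B: beats E; loses to D, A, and C → score 1.
C: beats B; loses to D, A, and E → score 1.
A has the best pairwise record.

A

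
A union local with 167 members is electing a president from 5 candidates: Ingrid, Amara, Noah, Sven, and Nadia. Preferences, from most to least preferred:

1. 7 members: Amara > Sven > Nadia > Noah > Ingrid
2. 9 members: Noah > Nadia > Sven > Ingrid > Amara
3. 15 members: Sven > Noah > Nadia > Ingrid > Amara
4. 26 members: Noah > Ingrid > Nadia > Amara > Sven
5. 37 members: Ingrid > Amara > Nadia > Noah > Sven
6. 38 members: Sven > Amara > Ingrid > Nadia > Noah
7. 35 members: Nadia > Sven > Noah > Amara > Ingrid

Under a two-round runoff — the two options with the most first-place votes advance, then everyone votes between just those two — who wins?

Round 1 first-place votes: Ingrid 37, Amara 7, Noah 35, Sven 53, Nadia 35.
Sven and Ingrid advance.
Runoff: Sven is preferred to Ingrid by 104 voters; Ingrid by 63.
Sven wins the runoff.

Sven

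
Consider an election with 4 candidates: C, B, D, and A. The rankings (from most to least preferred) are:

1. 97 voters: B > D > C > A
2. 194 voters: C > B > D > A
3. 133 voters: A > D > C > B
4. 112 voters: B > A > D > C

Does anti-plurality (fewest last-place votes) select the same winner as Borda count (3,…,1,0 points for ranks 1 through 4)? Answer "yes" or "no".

no

Anti-plurality — last-place votes: C 112, B 133, D 0, A 291. Winner: D.
Borda — scores: C 812, B 1015, D 766, A 623. Winner: B.
The two methods disagree.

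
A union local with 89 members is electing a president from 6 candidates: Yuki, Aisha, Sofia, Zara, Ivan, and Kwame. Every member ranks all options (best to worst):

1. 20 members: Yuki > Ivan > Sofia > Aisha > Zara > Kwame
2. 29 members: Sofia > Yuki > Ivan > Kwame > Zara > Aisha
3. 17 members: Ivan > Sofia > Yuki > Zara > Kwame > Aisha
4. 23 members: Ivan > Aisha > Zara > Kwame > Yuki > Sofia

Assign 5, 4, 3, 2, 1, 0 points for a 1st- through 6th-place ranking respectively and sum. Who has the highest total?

Yuki: 20·5 + 29·4 + 17·3 + 23·1 = 290
Aisha: 20·2 + 29·0 + 17·0 + 23·4 = 132
Sofia: 20·3 + 29·5 + 17·4 + 23·0 = 273
Zara: 20·1 + 29·1 + 17·2 + 23·3 = 152
Ivan: 20·4 + 29·3 + 17·5 + 23·5 = 367
Kwame: 20·0 + 29·2 + 17·1 + 23·2 = 121
Ivan has the highest Borda score (367).

Ivan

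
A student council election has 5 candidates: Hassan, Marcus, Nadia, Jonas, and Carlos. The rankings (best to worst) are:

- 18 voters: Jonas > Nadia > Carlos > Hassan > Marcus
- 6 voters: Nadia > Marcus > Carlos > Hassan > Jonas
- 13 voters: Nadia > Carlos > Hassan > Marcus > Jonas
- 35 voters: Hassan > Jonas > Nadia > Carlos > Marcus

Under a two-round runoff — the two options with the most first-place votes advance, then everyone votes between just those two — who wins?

Nadia

Round 1 first-place votes: Hassan 35, Marcus 0, Nadia 19, Jonas 18, Carlos 0.
Hassan and Nadia advance.
Runoff: Hassan is preferred to Nadia by 35 voters; Nadia by 37.
Nadia wins the runoff.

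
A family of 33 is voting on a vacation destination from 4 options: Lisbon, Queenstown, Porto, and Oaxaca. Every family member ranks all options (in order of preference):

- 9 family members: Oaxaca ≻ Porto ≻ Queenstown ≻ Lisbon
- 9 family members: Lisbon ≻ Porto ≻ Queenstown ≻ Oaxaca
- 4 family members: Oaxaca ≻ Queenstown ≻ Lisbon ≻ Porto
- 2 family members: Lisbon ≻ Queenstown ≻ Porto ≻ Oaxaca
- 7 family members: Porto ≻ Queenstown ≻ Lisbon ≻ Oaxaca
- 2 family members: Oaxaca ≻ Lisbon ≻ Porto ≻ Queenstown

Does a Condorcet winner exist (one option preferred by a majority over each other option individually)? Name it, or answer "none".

none

Checking pairwise contests:
Queenstown beats Lisbon 20–13.
Porto beats Queenstown 27–6.
Lisbon beats Porto 17–16.
Lisbon beats Oaxaca 18–15.
Every option loses at least one head-to-head, so there is no Condorcet winner.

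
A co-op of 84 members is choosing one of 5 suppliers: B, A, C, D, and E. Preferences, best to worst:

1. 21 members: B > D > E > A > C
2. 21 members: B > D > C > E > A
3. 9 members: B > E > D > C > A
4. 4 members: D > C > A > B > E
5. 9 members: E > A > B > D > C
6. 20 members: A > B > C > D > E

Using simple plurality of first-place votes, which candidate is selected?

B

First-place votes: B 51, A 20, C 0, D 4, E 9.
B has the most first-place votes.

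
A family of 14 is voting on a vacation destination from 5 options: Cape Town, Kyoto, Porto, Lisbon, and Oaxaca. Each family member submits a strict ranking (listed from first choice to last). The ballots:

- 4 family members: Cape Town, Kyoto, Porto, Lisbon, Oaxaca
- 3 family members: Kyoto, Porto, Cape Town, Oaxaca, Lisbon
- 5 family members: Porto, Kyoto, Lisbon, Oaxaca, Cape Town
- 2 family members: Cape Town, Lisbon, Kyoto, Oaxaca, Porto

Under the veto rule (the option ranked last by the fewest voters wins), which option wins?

Kyoto

Last-place votes: Cape Town 5, Kyoto 0, Porto 2, Lisbon 3, Oaxaca 4.
Kyoto is ranked last by the fewest voters, so Kyoto wins.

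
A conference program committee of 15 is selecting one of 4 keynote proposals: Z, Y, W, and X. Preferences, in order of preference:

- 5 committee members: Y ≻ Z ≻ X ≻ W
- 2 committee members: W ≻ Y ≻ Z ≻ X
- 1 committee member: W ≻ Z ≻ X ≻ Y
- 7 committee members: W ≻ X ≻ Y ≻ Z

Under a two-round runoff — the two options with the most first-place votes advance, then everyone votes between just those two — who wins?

Round 1 first-place votes: Z 0, Y 5, W 10, X 0.
W and Y advance.
Runoff: W is preferred to Y by 10 voters; Y by 5.
W wins the runoff.

W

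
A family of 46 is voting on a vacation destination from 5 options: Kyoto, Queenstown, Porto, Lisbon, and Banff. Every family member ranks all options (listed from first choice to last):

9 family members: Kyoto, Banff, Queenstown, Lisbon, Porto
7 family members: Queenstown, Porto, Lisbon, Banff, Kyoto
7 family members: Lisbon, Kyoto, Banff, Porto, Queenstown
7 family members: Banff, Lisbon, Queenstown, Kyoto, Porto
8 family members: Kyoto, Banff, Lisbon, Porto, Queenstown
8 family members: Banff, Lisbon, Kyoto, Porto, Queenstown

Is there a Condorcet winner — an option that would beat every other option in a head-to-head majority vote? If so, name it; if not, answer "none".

none

Checking pairwise contests:
Lisbon beats Kyoto 29–17.
Kyoto beats Queenstown 32–14.
Kyoto beats Porto 39–7.
Banff beats Lisbon 32–14.
Kyoto beats Banff 24–22.
Every option loses at least one head-to-head, so there is no Condorcet winner.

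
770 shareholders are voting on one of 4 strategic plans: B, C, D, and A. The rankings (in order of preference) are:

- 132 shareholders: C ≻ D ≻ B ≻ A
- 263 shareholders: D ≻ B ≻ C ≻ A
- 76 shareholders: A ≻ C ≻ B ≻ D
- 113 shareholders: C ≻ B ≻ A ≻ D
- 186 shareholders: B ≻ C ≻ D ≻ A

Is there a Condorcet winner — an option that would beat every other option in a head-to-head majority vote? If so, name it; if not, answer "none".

Checking pairwise contests:
D beats B 395–375.
B beats C 449–321.
C beats D 507–263.
B beats A 694–76.
Every option loses at least one head-to-head, so there is no Condorcet winner.

none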